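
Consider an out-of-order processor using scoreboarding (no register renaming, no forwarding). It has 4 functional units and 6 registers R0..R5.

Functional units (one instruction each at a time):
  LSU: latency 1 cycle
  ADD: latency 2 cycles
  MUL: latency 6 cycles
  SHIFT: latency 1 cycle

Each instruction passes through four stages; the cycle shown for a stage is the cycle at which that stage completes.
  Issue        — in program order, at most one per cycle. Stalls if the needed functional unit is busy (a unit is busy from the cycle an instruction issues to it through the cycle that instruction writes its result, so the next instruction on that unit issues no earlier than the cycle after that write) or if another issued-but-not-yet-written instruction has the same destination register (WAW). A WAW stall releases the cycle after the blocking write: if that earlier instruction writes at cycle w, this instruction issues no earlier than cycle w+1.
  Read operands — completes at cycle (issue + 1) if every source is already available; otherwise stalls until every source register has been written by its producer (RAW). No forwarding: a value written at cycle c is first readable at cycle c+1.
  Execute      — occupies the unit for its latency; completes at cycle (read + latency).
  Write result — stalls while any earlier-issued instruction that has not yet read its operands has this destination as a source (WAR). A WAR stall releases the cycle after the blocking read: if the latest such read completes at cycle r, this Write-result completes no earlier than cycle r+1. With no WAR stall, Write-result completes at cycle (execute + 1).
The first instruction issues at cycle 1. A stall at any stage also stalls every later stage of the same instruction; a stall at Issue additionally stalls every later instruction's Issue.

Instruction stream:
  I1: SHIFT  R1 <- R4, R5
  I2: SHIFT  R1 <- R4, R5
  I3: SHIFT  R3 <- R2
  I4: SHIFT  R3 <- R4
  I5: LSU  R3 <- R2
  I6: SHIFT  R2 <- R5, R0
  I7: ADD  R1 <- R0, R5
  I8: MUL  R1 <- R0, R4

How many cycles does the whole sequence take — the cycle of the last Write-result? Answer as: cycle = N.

cycle = 32

I1  is:1  ro:2  ex:3  wr:4
I2  is:5  ro:6  ex:7  wr:8  — struct: SHIFT busy until I1 writes@4
I3  is:9  ro:10  ex:11  wr:12  — struct: SHIFT busy until I2 writes@8
I4  is:13  ro:14  ex:15  wr:16  — struct: SHIFT busy until I3 writes@12
I5  is:17  ro:18  ex:19  wr:20  — WAW R3: wait I4 write@16
I6  is:18  ro:19  ex:20  wr:21
I7  is:19  ro:20  ex:22  wr:23
I8  is:24  ro:25  ex:31  wr:32  — WAW R1: wait I7 write@23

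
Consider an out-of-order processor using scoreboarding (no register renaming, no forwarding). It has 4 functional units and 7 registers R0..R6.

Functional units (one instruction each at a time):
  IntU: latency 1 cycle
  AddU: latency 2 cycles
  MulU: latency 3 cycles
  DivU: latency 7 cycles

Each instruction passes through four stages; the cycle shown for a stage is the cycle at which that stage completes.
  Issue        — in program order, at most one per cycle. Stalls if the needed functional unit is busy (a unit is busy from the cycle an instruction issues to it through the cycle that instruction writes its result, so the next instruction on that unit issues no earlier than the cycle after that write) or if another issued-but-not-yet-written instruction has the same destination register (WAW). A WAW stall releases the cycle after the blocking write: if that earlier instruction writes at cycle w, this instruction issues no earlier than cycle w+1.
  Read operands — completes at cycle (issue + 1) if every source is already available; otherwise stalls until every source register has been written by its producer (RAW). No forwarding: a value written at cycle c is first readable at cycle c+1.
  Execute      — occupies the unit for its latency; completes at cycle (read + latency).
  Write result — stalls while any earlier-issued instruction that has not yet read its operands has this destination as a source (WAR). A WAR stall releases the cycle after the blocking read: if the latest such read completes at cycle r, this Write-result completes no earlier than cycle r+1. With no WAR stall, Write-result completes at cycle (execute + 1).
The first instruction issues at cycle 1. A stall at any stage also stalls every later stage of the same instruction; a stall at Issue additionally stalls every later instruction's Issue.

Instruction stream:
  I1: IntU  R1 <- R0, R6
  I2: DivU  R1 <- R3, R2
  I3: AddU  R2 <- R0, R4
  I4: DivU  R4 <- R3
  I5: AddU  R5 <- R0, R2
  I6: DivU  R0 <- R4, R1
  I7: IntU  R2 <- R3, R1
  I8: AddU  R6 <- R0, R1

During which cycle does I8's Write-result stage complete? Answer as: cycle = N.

[I1] 1/2/3/4
[I2] 5/6/13/14  (WAW R1: wait I1 write@4)
[I3] 6/7/9/10
[I4] 15/16/23/24  (struct: DivU busy until I2 writes@14)
[I5] 16/17/19/20
[I6] 25/26/33/34  (struct: DivU busy until I4 writes@24)
[I7] 26/27/28/29
[I8] 27/35/37/38  (RAW R0: wait I6 write@34)

cycle = 38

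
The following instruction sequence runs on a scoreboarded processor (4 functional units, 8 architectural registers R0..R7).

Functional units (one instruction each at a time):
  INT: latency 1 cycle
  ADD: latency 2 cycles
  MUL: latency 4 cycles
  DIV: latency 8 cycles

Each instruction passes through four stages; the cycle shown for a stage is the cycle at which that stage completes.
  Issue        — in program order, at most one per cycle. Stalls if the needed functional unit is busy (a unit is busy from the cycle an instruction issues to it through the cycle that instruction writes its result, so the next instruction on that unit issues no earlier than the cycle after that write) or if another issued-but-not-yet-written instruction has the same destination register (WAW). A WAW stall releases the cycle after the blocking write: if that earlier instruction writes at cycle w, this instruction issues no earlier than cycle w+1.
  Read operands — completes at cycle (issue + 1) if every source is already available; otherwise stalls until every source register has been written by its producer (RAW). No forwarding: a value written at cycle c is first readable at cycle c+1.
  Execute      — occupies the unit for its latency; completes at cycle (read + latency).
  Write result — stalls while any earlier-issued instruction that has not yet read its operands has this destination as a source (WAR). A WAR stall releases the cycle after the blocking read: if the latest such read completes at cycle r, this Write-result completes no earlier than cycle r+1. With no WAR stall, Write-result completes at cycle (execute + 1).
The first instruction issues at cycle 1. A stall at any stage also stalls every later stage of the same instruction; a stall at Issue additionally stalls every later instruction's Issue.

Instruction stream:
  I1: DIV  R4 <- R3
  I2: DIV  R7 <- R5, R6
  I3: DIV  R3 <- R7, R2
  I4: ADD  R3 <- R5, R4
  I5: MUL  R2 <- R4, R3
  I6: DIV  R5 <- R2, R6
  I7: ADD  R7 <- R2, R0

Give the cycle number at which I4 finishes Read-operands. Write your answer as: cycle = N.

cycle = 35

I1 -> (1, 2, 10, 11)
I2 -> (12, 13, 21, 22)  // struct: DIV busy until I1 writes@11
I3 -> (23, 24, 32, 33)  // struct: DIV busy until I2 writes@22
I4 -> (34, 35, 37, 38)  // WAW R3: wait I3 write@33
I5 -> (35, 39, 43, 44)  // RAW R3: wait I4 write@38
I6 -> (36, 45, 53, 54)  // RAW R2: wait I5 write@44
I7 -> (39, 45, 47, 48)  // struct: ADD busy until I4 writes@38, RAW R2: wait I5 write@44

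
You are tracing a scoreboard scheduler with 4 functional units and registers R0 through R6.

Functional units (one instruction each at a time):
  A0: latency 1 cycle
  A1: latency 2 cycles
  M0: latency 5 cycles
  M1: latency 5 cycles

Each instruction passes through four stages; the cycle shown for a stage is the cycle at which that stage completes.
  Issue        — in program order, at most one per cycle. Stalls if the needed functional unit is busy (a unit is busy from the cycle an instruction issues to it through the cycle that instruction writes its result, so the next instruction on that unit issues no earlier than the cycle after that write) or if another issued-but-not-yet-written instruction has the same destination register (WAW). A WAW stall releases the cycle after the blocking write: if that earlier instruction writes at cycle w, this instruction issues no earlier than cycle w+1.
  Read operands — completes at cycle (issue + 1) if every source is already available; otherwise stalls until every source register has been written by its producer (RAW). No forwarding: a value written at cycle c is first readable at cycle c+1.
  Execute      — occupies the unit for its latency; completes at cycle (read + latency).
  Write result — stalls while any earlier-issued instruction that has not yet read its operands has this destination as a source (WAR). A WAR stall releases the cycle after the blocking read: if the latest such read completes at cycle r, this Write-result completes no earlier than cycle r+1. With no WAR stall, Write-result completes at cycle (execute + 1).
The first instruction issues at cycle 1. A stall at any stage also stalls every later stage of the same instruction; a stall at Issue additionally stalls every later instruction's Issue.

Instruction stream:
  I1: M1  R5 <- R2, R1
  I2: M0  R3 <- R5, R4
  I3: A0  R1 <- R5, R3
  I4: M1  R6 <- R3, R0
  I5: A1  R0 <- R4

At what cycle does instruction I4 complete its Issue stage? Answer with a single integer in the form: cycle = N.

c1: I1→M1
c2: I1 RO; I2→M0
c3: I3→A0
c7: I1 EX
c8: I1 WR R5
c9: I2 RO; I4→M1
c10: I5→A1
c11: I5 RO
c13: I5 EX
c14: I2 EX
c15: I2 WR R3
c16: I3 RO; I4 RO
c17: I3 EX; I5 WR R0
c18: I3 WR R1
c21: I4 EX
c22: I4 WR R6

cycle = 9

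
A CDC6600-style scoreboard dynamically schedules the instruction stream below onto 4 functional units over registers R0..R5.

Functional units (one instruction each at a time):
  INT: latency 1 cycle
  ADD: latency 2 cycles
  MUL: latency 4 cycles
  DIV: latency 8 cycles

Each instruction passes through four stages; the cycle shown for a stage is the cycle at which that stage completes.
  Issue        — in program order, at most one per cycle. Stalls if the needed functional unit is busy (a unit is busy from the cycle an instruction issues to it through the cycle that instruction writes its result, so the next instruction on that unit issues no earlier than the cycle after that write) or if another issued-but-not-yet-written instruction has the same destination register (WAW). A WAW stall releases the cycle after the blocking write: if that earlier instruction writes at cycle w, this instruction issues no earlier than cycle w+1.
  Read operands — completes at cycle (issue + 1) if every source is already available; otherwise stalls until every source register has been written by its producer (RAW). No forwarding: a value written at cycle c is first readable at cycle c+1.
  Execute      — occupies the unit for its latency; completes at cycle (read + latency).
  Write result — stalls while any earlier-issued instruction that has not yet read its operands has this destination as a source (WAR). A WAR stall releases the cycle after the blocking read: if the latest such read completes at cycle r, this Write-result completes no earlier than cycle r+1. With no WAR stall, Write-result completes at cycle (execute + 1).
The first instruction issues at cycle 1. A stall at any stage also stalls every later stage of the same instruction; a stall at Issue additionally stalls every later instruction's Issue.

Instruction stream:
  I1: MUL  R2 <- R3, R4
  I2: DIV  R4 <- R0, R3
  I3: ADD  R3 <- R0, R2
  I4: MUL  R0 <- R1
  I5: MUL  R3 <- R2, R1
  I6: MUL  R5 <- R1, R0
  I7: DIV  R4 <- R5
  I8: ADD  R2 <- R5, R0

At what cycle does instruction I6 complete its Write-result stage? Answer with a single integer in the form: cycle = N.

cycle = 28

[I1] 1/2/6/7
[I2] 2/3/11/12
[I3] 3/8/10/11  (RAW R2: wait I1 write@7)
[I4] 8/9/13/14  (struct: MUL busy until I1 writes@7)
[I5] 15/16/20/21  (struct: MUL busy until I4 writes@14)
[I6] 22/23/27/28  (struct: MUL busy until I5 writes@21)
[I7] 23/29/37/38  (RAW R5: wait I6 write@28)
[I8] 24/29/31/32  (RAW R5: wait I6 write@28)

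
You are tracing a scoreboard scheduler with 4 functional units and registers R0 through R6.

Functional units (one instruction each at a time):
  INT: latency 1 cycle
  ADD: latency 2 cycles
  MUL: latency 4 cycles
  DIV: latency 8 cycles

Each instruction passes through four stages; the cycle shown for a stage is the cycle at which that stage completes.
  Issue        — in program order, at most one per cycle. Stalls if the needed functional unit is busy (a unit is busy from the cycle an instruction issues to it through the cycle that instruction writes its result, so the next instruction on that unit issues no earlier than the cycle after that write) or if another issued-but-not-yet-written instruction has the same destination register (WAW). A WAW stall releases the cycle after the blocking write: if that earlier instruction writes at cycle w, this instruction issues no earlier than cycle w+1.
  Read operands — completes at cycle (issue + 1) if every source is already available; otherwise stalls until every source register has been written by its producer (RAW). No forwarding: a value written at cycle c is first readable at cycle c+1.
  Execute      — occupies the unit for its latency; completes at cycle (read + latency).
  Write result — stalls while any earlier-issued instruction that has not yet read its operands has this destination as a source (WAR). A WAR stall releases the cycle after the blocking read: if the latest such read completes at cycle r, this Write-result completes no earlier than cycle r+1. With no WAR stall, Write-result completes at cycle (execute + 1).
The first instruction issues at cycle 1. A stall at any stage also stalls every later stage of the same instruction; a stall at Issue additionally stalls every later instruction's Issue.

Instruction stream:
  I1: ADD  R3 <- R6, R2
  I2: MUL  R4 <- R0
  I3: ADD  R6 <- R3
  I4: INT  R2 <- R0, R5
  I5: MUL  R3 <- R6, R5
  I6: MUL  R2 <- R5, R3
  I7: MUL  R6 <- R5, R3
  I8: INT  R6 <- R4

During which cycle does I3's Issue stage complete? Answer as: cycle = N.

cycle = 6

I1: IS=1 RO=2 EX=4 WR=5
I2: IS=2 RO=3 EX=7 WR=8
I3: IS=6 RO=7 EX=9 WR=10  [struct: ADD busy until I1 writes@5]
I4: IS=7 RO=8 EX=9 WR=10
I5: IS=9 RO=11 EX=15 WR=16  [struct: MUL busy until I2 writes@8; RAW R6: wait I3 write@10]
I6: IS=17 RO=18 EX=22 WR=23  [struct: MUL busy until I5 writes@16]
I7: IS=24 RO=25 EX=29 WR=30  [struct: MUL busy until I6 writes@23]
I8: IS=31 RO=32 EX=33 WR=34  [WAW R6: wait I7 write@30]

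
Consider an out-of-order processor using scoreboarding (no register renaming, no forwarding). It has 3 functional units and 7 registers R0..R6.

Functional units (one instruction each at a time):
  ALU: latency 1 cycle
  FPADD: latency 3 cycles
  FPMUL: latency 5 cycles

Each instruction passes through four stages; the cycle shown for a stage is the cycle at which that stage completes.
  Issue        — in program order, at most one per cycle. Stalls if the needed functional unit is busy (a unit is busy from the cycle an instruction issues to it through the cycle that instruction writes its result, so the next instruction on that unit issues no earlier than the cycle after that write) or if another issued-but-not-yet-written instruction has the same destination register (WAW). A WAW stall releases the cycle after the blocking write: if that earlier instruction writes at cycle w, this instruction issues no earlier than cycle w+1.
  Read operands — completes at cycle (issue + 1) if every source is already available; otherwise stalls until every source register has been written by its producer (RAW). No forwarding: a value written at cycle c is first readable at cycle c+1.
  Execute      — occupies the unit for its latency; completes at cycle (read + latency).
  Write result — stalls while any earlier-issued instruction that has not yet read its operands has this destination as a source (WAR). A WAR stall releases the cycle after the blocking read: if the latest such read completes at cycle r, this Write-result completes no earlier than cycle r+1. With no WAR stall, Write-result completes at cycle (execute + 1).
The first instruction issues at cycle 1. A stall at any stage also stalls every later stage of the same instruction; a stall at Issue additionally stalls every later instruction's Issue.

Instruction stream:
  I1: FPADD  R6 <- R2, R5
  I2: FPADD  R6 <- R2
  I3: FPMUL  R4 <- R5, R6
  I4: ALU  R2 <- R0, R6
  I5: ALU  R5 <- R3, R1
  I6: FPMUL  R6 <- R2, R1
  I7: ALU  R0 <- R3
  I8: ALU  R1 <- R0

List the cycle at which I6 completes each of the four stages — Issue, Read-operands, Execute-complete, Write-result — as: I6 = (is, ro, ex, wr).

[1] I1 issues→FPADD
[2] I1 reads
[5] I1 exec-done
[6] I1 writes R6
[7] I2 issues→FPADD
[8] I2 reads · I3 issues→FPMUL
[9] I4 issues→ALU
[11] I2 exec-done
[12] I2 writes R6
[13] I3 reads · I4 reads
[14] I4 exec-done
[15] I4 writes R2
[16] I5 issues→ALU
[17] I5 reads
[18] I3 exec-done · I5 exec-done
[19] I3 writes R4 · I5 writes R5
[20] I6 issues→FPMUL
[21] I6 reads · I7 issues→ALU
[22] I7 reads
[23] I7 exec-done
[24] I7 writes R0
[25] I8 issues→ALU
[26] I6 exec-done · I8 reads
[27] I6 writes R6 · I8 exec-done
[28] I8 writes R1

I6 = (20, 21, 26, 27)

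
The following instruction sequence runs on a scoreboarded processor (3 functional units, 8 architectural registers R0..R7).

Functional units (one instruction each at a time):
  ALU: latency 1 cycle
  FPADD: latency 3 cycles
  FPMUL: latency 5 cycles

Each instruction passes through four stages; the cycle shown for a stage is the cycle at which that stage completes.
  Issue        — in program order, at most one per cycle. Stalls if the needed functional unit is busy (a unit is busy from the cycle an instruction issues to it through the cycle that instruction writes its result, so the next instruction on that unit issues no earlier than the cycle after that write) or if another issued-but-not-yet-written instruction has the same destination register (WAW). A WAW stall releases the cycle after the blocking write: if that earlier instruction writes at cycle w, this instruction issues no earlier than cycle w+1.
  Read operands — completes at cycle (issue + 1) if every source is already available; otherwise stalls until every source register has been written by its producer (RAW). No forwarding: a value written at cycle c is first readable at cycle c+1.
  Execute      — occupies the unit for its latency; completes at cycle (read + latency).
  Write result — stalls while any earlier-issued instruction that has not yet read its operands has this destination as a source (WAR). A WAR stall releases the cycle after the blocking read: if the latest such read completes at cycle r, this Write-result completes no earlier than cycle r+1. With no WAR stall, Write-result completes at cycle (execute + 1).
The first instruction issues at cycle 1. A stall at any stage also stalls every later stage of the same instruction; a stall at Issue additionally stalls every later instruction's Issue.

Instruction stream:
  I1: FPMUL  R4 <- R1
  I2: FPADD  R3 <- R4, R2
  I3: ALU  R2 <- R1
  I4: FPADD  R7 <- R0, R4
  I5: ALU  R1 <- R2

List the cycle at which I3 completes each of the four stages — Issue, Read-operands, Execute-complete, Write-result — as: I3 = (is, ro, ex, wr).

  I1 | 1 | 2 | 7 | 8
  I2 | 2 | 9 | 12 | 13   RAW R4: wait I1 write@8
  I3 | 3 | 4 | 5 | 10   WAR R2: wait I2 read@9
  I4 | 14 | 15 | 18 | 19   struct: FPADD busy until I2 writes@13
  I5 | 15 | 16 | 17 | 18

I3 = (3, 4, 5, 10)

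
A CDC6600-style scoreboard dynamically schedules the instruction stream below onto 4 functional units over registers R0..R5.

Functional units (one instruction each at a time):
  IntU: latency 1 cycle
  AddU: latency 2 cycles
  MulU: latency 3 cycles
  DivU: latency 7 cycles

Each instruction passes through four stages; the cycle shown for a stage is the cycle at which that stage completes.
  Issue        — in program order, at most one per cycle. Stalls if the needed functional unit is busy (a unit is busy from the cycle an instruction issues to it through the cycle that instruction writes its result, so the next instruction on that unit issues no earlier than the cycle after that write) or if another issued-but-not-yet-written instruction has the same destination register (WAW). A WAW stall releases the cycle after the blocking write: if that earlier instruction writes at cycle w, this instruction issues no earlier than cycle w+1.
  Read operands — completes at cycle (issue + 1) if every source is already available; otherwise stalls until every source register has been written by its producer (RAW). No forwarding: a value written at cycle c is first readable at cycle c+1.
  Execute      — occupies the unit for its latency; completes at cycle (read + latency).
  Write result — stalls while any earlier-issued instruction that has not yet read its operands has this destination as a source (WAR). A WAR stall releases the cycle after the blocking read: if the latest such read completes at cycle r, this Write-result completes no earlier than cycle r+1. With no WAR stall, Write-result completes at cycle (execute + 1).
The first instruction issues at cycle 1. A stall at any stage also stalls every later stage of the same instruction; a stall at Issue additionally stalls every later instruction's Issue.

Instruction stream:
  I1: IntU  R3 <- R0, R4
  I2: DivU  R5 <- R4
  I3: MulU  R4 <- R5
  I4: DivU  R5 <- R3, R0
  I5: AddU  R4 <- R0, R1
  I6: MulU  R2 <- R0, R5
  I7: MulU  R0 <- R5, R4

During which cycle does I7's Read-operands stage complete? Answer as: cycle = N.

I1 -> (1, 2, 3, 4)
I2 -> (2, 3, 10, 11)
I3 -> (3, 12, 15, 16)  // RAW R5: wait I2 write@11
I4 -> (12, 13, 20, 21)  // struct: DivU busy until I2 writes@11
I5 -> (17, 18, 20, 21)  // WAW R4: wait I3 write@16
I6 -> (18, 22, 25, 26)  // RAW R5: wait I4 write@21
I7 -> (27, 28, 31, 32)  // struct: MulU busy until I6 writes@26

cycle = 28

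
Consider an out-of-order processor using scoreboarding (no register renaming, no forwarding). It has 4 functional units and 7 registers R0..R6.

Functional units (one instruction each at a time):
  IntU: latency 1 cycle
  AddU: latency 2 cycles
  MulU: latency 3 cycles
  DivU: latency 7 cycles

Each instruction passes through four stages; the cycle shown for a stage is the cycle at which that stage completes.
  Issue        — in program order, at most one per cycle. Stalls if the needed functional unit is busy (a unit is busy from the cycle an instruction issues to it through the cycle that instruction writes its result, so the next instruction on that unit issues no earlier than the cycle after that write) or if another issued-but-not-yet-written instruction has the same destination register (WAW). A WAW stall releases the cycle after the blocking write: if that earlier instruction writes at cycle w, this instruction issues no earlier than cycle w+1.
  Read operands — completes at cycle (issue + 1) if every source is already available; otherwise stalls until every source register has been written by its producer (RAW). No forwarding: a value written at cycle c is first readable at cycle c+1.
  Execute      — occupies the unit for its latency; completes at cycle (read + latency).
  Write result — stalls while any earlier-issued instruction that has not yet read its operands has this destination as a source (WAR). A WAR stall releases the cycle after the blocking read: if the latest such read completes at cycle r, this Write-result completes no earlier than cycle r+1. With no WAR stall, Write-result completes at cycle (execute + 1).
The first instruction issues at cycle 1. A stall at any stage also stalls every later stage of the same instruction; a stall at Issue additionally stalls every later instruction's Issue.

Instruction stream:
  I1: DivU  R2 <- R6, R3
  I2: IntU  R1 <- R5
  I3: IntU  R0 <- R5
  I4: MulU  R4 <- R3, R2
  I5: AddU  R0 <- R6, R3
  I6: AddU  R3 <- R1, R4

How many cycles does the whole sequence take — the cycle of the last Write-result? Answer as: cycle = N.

cycle = 19

cycle 1: I1 issues→DivU
cycle 2: I1 reads · I2 issues→IntU
cycle 3: I2 reads
cycle 4: I2 exec-done
cycle 5: I2 writes R1
cycle 6: I3 issues→IntU
cycle 7: I3 reads · I4 issues→MulU
cycle 8: I3 exec-done
cycle 9: I1 exec-done · I3 writes R0
cycle 10: I1 writes R2 · I5 issues→AddU
cycle 11: I4 reads · I5 reads
cycle 13: I5 exec-done
cycle 14: I4 exec-done · I5 writes R0
cycle 15: I4 writes R4 · I6 issues→AddU
cycle 16: I6 reads
cycle 18: I6 exec-done
cycle 19: I6 writes R3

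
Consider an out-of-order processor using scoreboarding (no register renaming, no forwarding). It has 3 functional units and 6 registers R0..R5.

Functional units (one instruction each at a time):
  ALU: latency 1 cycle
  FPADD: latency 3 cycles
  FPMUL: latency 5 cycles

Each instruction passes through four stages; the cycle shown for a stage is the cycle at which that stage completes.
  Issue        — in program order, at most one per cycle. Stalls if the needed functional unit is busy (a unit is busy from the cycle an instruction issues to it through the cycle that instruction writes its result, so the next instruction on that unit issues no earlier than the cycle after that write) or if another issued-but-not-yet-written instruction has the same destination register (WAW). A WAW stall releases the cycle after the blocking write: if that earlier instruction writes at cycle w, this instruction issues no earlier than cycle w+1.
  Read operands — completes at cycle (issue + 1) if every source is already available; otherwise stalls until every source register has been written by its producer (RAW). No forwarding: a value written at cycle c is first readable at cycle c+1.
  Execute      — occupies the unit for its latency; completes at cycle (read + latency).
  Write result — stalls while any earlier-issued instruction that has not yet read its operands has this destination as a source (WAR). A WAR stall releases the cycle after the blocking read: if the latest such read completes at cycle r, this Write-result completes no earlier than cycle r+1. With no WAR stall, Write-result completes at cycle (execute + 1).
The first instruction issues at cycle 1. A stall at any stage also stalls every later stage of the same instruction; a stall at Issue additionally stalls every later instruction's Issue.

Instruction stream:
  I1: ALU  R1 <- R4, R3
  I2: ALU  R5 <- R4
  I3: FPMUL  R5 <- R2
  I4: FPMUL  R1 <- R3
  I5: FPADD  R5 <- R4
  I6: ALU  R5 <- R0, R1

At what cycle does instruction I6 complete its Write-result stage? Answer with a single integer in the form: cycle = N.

cycle = 27

I1 -> (1, 2, 3, 4)
I2 -> (5, 6, 7, 8)  // struct: ALU busy until I1 writes@4
I3 -> (9, 10, 15, 16)  // WAW R5: wait I2 write@8
I4 -> (17, 18, 23, 24)  // struct: FPMUL busy until I3 writes@16
I5 -> (18, 19, 22, 23)
I6 -> (24, 25, 26, 27)  // WAW R5: wait I5 write@23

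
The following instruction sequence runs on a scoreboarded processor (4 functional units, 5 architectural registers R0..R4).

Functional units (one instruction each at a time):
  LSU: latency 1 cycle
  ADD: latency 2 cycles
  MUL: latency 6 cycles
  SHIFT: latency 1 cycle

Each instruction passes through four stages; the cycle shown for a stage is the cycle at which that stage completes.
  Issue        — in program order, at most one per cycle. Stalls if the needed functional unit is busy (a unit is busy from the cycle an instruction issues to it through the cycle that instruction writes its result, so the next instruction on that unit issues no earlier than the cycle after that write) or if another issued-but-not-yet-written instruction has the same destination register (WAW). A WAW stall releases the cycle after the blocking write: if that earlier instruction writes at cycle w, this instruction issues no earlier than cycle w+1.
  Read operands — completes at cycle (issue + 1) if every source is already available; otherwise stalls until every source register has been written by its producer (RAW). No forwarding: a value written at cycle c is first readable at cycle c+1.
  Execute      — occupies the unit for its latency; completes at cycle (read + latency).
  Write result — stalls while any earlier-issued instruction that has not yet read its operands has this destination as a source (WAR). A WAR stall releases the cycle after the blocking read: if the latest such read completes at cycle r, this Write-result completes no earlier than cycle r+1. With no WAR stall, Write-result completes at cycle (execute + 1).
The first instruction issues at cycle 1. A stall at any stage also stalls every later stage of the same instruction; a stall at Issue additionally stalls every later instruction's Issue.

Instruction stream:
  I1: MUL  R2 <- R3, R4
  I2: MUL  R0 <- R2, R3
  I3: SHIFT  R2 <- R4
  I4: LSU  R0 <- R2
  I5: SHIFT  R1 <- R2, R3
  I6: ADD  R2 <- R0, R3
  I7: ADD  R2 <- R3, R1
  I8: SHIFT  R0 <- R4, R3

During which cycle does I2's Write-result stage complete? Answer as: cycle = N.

cycle = 18

  I1 | 1 | 2 | 8 | 9
  I2 | 10 | 11 | 17 | 18   struct: MUL busy until I1 writes@9
  I3 | 11 | 12 | 13 | 14
  I4 | 19 | 20 | 21 | 22   WAW R0: wait I2 write@18
  I5 | 20 | 21 | 22 | 23
  I6 | 21 | 23 | 25 | 26   RAW R0: wait I4 write@22
  I7 | 27 | 28 | 30 | 31   struct: ADD busy until I6 writes@26
  I8 | 28 | 29 | 30 | 31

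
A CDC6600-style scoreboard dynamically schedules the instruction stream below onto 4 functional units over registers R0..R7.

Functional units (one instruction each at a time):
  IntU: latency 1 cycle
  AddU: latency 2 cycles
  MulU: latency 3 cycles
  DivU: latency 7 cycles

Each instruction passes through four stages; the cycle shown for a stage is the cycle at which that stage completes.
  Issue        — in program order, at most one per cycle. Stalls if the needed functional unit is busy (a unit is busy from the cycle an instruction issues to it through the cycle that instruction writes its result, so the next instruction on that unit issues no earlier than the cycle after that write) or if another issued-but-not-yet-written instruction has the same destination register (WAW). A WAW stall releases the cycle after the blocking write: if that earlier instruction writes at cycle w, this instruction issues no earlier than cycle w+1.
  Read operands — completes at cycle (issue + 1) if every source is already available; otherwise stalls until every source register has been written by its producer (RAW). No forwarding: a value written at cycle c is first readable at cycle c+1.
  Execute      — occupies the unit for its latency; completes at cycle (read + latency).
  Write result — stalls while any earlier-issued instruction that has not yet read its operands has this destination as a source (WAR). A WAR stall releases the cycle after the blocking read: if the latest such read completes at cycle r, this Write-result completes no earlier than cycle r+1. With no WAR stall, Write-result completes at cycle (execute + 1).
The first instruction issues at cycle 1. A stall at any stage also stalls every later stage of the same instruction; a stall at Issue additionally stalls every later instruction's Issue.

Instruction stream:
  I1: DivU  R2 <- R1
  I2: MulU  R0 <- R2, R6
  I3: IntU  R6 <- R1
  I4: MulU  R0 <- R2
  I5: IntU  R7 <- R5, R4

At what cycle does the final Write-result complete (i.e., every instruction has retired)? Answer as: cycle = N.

cycle = 21

c1: I1 dispatched to DivU
c2: I1 operands ready · I2 dispatched to MulU
c3: I3 dispatched to IntU
c4: I3 operands ready
c5: I3 complete
c9: I1 complete
c10: R2←I1
c11: I2 operands ready
c12: R6←I3
c14: I2 complete
c15: R0←I2
c16: I4 dispatched to MulU
c17: I4 operands ready · I5 dispatched to IntU
c18: I5 operands ready
c19: I5 complete
c20: I4 complete · R7←I5
c21: R0←I4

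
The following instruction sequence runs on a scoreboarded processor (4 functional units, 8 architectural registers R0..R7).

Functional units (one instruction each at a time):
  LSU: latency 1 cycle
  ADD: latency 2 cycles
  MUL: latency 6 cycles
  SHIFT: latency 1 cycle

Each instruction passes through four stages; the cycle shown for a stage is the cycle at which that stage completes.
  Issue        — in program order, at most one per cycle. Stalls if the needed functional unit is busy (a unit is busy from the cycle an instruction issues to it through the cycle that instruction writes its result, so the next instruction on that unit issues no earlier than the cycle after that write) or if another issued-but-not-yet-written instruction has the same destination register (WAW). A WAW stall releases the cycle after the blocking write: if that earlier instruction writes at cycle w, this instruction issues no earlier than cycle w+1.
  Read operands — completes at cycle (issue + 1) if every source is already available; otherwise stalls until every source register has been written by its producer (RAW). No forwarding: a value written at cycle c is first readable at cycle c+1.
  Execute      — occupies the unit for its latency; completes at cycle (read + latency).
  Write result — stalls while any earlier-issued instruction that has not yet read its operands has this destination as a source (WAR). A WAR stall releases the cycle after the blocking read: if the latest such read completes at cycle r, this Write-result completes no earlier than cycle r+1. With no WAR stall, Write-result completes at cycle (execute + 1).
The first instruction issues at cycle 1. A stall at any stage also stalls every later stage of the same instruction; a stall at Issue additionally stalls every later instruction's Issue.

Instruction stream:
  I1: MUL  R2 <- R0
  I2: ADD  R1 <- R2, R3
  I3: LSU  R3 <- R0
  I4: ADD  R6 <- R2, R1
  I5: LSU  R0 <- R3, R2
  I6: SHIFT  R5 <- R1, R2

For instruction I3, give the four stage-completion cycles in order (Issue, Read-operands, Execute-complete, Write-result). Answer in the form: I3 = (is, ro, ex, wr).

[I1] 1/2/8/9
[I2] 2/10/12/13  (RAW R2: wait I1 write@9)
[I3] 3/4/5/11  (WAR R3: wait I2 read@10)
[I4] 14/15/17/18  (struct: ADD busy until I2 writes@13)
[I5] 15/16/17/18
[I6] 16/17/18/19

I3 = (3, 4, 5, 11)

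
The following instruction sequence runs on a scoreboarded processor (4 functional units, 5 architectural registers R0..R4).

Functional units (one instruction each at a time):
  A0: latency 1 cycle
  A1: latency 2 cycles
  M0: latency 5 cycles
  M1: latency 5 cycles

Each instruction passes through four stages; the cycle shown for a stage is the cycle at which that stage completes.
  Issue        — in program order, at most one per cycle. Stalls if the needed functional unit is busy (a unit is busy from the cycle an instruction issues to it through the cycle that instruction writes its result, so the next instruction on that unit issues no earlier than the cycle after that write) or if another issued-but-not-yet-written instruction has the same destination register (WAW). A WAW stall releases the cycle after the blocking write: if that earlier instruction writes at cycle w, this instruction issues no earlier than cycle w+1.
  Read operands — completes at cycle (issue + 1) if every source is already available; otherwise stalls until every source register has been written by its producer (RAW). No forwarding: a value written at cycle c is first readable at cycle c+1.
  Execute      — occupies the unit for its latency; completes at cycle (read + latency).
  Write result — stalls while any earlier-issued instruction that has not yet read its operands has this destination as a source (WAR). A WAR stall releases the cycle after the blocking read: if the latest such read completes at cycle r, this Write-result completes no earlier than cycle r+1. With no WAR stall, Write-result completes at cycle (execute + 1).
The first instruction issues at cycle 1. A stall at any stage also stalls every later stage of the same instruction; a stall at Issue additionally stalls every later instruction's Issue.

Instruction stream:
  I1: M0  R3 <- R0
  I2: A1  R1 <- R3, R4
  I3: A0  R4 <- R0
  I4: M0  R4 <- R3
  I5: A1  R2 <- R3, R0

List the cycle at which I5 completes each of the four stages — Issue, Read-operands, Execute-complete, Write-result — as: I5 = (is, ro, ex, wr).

I5 = (13, 14, 16, 17)

I1 -> (1, 2, 7, 8)
I2 -> (2, 9, 11, 12)  // RAW R3: wait I1 write@8
I3 -> (3, 4, 5, 10)  // WAR R4: wait I2 read@9
I4 -> (11, 12, 17, 18)  // WAW R4: wait I3 write@10
I5 -> (13, 14, 16, 17)  // struct: A1 busy until I2 writes@12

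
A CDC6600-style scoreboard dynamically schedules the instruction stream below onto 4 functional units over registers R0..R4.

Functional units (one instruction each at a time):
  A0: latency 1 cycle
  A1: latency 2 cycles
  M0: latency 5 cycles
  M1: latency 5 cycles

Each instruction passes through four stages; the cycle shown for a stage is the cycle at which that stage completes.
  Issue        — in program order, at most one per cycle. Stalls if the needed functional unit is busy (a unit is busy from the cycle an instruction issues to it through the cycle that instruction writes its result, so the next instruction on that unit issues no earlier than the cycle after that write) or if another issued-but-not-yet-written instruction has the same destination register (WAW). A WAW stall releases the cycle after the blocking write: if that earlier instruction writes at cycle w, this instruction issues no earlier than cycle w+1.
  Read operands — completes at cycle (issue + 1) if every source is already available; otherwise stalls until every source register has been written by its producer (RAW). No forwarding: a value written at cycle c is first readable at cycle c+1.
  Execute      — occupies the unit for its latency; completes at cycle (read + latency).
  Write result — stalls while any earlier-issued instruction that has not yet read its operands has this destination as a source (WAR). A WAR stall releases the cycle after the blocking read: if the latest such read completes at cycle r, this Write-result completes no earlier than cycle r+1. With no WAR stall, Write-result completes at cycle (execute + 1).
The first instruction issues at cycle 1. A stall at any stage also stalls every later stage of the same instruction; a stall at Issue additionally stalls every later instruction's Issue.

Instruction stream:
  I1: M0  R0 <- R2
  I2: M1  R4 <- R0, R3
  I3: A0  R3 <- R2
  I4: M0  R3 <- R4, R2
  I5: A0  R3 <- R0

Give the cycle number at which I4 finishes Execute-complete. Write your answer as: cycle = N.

I1  is:1  ro:2  ex:7  wr:8
I2  is:2  ro:9  ex:14  wr:15  — RAW R0: wait I1 write@8
I3  is:3  ro:4  ex:5  wr:10  — WAR R3: wait I2 read@9
I4  is:11  ro:16  ex:21  wr:22  — WAW R3: wait I3 write@10, RAW R4: wait I2 write@15
I5  is:23  ro:24  ex:25  wr:26  — WAW R3: wait I4 write@22

cycle = 21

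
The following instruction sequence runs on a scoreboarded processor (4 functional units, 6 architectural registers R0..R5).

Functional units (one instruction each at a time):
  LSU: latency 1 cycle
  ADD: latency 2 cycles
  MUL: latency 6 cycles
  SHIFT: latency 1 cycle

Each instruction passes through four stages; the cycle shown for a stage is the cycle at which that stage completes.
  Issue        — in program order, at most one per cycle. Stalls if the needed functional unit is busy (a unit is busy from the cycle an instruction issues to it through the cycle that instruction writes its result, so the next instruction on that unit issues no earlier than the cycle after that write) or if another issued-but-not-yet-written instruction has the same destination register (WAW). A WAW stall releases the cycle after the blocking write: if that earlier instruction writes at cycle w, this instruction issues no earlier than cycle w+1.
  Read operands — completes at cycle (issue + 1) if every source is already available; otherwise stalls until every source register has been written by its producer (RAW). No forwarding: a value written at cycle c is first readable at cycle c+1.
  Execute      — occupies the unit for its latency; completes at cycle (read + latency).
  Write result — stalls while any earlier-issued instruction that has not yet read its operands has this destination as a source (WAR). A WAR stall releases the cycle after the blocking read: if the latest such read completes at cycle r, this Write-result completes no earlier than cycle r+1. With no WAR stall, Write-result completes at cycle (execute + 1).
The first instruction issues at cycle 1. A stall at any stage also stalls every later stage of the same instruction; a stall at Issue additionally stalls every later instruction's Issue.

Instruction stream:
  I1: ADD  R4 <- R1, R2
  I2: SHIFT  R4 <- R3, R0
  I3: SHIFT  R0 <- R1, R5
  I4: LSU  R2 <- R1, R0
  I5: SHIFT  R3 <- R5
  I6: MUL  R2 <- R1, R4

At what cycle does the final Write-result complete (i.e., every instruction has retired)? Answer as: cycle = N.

cycle 1: I1 dispatched to ADD
cycle 2: I1 operands ready
cycle 4: I1 complete
cycle 5: R4←I1
cycle 6: I2 dispatched to SHIFT
cycle 7: I2 operands ready
cycle 8: I2 complete
cycle 9: R4←I2
cycle 10: I3 dispatched to SHIFT
cycle 11: I3 operands ready; I4 dispatched to LSU
cycle 12: I3 complete
cycle 13: R0←I3
cycle 14: I4 operands ready; I5 dispatched to SHIFT
cycle 15: I4 complete; I5 operands ready
cycle 16: R2←I4; I5 complete
cycle 17: R3←I5; I6 dispatched to MUL
cycle 18: I6 operands ready
cycle 24: I6 complete
cycle 25: R2←I6

cycle = 25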